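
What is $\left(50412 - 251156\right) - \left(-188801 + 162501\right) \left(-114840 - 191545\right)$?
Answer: $-8058126244$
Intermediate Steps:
$\left(50412 - 251156\right) - \left(-188801 + 162501\right) \left(-114840 - 191545\right) = \left(50412 - 251156\right) - \left(-26300\right) \left(-306385\right) = -200744 - 8057925500 = -8058126244$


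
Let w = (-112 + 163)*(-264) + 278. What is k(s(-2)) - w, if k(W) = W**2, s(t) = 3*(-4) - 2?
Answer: 13382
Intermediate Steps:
s(t) = -14 (s(t) = -12 - 2 = -14)
w = -13186 (w = 51*(-264) + 278 = -13464 + 278 = -13186)
k(s(-2)) - w = (-14)**2 - 1*(-13186) = 196 + 13186 = 13382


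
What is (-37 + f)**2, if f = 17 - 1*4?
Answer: 576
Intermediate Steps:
f = 13 (f = 17 - 4 = 13)
(-37 + f)**2 = (-37 + 13)**2 = (-24)**2 = 576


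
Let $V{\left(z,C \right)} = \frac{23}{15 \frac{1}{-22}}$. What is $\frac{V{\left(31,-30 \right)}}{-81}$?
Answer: $\frac{506}{1215} \approx 0.41646$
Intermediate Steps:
$V{\left(z,C \right)} = - \frac{506}{15}$ ($V{\left(z,C \right)} = \frac{23}{15 \left(- \frac{1}{22}\right)} = \frac{23}{- \frac{15}{22}} = 23 \left(- \frac{22}{15}\right) = - \frac{506}{15}$)
$\frac{V{\left(31,-30 \right)}}{-81} = - \frac{506}{15 \left(-81\right)} = \left(- \frac{506}{15}\right) \left(- \frac{1}{81}\right) = \frac{506}{1215}$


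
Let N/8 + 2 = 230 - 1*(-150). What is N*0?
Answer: 0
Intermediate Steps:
N = 3024 (N = -16 + 8*(230 - 1*(-150)) = -16 + 8*(230 + 150) = -16 + 8*380 = -16 + 3040 = 3024)
N*0 = 3024*0 = 0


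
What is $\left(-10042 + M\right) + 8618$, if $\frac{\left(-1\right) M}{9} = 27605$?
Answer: $-249869$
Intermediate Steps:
$M = -248445$ ($M = \left(-9\right) 27605 = -248445$)
$\left(-10042 + M\right) + 8618 = \left(-10042 - 248445\right) + 8618 = -258487 + 8618 = -249869$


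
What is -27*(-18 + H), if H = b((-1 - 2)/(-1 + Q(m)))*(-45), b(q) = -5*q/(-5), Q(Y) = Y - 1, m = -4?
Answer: 2187/2 ≈ 1093.5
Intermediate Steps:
Q(Y) = -1 + Y
b(q) = q (b(q) = -5*q*(-1/5) = q)
H = -45/2 (H = ((-1 - 2)/(-1 + (-1 - 4)))*(-45) = -3/(-1 - 5)*(-45) = -3/(-6)*(-45) = -3*(-1/6)*(-45) = (1/2)*(-45) = -45/2 ≈ -22.500)
-27*(-18 + H) = -27*(-18 - 45/2) = -27*(-81/2) = 2187/2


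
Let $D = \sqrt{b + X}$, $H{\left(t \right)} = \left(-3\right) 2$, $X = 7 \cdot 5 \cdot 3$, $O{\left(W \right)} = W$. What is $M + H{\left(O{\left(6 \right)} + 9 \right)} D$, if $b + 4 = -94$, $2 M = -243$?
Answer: $- \frac{243}{2} - 6 \sqrt{7} \approx -137.37$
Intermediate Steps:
$M = - \frac{243}{2}$ ($M = \frac{1}{2} \left(-243\right) = - \frac{243}{2} \approx -121.5$)
$X = 105$ ($X = 35 \cdot 3 = 105$)
$b = -98$ ($b = -4 - 94 = -98$)
$H{\left(t \right)} = -6$
$D = \sqrt{7}$ ($D = \sqrt{-98 + 105} = \sqrt{7} \approx 2.6458$)
$M + H{\left(O{\left(6 \right)} + 9 \right)} D = - \frac{243}{2} - 6 \sqrt{7}$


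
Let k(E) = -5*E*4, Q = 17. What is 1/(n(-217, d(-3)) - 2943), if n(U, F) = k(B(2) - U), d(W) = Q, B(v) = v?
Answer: -1/7323 ≈ -0.00013656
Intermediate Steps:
d(W) = 17
k(E) = -20*E
n(U, F) = -40 + 20*U (n(U, F) = -20*(2 - U) = -40 + 20*U)
1/(n(-217, d(-3)) - 2943) = 1/((-40 + 20*(-217)) - 2943) = 1/((-40 - 4340) - 2943) = 1/(-4380 - 2943) = 1/(-7323) = -1/7323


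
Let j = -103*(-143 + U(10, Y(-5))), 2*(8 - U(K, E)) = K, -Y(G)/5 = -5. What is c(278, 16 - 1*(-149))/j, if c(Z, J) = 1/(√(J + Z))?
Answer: √443/6388060 ≈ 3.2948e-6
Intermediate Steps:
Y(G) = 25 (Y(G) = -5*(-5) = 25)
U(K, E) = 8 - K/2
j = 14420 (j = -103*(-143 + (8 - ½*10)) = -103*(-143 + (8 - 5)) = -103*(-143 + 3) = -103*(-140) = 14420)
c(Z, J) = (J + Z)^(-½)
c(278, 16 - 1*(-149))/j = 1/(√((16 - 1*(-149)) + 278)*14420) = (1/14420)/√((16 + 149) + 278) = (1/14420)/√(165 + 278) = (1/14420)/√443 = (√443/443)*(1/14420) = √443/6388060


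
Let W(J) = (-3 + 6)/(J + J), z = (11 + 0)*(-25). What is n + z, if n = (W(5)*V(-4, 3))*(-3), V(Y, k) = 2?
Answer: -1384/5 ≈ -276.80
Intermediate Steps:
z = -275 (z = 11*(-25) = -275)
W(J) = 3/(2*J) (W(J) = 3/((2*J)) = 3*(1/(2*J)) = 3/(2*J))
n = -9/5 (n = (((3/2)/5)*2)*(-3) = (((3/2)*(1/5))*2)*(-3) = ((3/10)*2)*(-3) = (3/5)*(-3) = -9/5 ≈ -1.8000)
n + z = -9/5 - 275 = -1384/5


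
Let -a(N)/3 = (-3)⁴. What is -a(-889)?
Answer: 243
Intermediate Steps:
a(N) = -243 (a(N) = -3*(-3)⁴ = -3*81 = -243)
-a(-889) = -1*(-243) = 243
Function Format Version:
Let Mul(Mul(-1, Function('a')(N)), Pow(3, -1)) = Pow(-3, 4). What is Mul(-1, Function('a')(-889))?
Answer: 243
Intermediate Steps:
Function('a')(N) = -243 (Function('a')(N) = Mul(-3, Pow(-3, 4)) = Mul(-3, 81) = -243)
Mul(-1, Function('a')(-889)) = Mul(-1, -243) = 243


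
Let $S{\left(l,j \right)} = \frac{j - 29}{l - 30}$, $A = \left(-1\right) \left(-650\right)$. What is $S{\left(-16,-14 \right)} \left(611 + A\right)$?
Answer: $\frac{54223}{46} \approx 1178.8$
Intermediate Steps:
$A = 650$
$S{\left(l,j \right)} = \frac{-29 + j}{-30 + l}$
$S{\left(-16,-14 \right)} \left(611 + A\right) = \frac{-29 - 14}{-30 - 16} \left(611 + 650\right) = \frac{1}{-46} \left(-43\right) 1261 = \left(- \frac{1}{46}\right) \left(-43\right) 1261 = \frac{43}{46} \cdot 1261 = \frac{54223}{46}$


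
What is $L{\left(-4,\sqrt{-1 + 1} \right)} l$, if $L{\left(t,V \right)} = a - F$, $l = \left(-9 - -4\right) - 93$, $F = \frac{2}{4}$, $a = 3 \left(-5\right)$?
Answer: $1519$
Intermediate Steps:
$a = -15$
$F = \frac{1}{2}$ ($F = 2 \cdot \frac{1}{4} = \frac{1}{2} \approx 0.5$)
$l = -98$ ($l = \left(-9 + \left(-18 + 22\right)\right) - 93 = \left(-9 + 4\right) - 93 = -5 - 93 = -98$)
$L{\left(t,V \right)} = - \frac{31}{2}$ ($L{\left(t,V \right)} = -15 - \frac{1}{2} = - \frac{31}{2}$)
$L{\left(-4,\sqrt{-1 + 1} \right)} l = \left(- \frac{31}{2}\right) \left(-98\right) = 1519$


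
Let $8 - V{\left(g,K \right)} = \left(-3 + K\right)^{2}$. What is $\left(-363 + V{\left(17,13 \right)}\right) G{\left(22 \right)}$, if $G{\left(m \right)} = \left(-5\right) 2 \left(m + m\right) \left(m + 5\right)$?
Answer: $5405400$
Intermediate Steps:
$V{\left(g,K \right)} = 8 - \left(-3 + K\right)^{2}$
$G{\left(m \right)} = - 20 m \left(5 + m\right)$ ($G{\left(m \right)} = - 10 \cdot 2 m \left(5 + m\right) = - 20 m \left(5 + m\right)$)
$\left(-363 + V{\left(17,13 \right)}\right) G{\left(22 \right)} = \left(-363 + \left(8 - \left(-3 + 13\right)^{2}\right)\right) \left(\left(-20\right) 22 \left(5 + 22\right)\right) = \left(-363 + \left(8 - 10^{2}\right)\right) \left(\left(-20\right) 22 \cdot 27\right) = \left(-363 + \left(8 - 100\right)\right) \left(-11880\right) = \left(-363 - 92\right) \left(-11880\right) = \left(-455\right) \left(-11880\right) = 5405400$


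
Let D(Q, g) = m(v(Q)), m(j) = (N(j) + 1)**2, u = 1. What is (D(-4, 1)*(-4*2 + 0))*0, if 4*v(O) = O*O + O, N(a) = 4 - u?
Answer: 0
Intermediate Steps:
N(a) = 3 (N(a) = 4 - 1*1 = 4 - 1 = 3)
v(O) = O/4 + O**2/4 (v(O) = (O*O + O)/4 = (O**2 + O)/4 = (O + O**2)/4 = O/4 + O**2/4)
m(j) = 16 (m(j) = (3 + 1)**2 = 4**2 = 16)
D(Q, g) = 16
(D(-4, 1)*(-4*2 + 0))*0 = (16*(-4*2 + 0))*0 = (16*(-8 + 0))*0 = (16*(-8))*0 = -128*0 = 0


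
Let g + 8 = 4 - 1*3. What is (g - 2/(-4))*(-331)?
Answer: 4303/2 ≈ 2151.5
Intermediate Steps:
g = -7 (g = -8 + (4 - 1*3) = -8 + (4 - 3) = -8 + 1 = -7)
(g - 2/(-4))*(-331) = (-7 - 2/(-4))*(-331) = (-7 - 2*(-1/4))*(-331) = (-7 + 1/2)*(-331) = -13/2*(-331) = 4303/2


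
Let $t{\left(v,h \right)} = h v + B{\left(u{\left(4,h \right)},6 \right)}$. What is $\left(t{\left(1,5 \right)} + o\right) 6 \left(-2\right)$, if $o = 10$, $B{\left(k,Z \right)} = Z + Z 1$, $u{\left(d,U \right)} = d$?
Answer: $-324$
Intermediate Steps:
$B{\left(k,Z \right)} = 2 Z$ ($B{\left(k,Z \right)} = Z + Z = 2 Z$)
$t{\left(v,h \right)} = 12 + h v$ ($t{\left(v,h \right)} = h v + 2 \cdot 6 = h v + 12 = 12 + h v$)
$\left(t{\left(1,5 \right)} + o\right) 6 \left(-2\right) = \left(\left(12 + 5 \cdot 1\right) + 10\right) 6 \left(-2\right) = \left(\left(12 + 5\right) + 10\right) \left(-12\right) = \left(17 + 10\right) \left(-12\right) = 27 \left(-12\right) = -324$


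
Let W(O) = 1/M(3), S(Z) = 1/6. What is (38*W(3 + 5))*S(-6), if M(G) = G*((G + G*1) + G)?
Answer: 19/81 ≈ 0.23457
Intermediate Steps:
S(Z) = ⅙
M(G) = 3*G² (M(G) = G*((G + G) + G) = G*(2*G + G) = G*(3*G) = 3*G²)
W(O) = 1/27 (W(O) = 1/(3*3²) = 1/(3*9) = 1/27)
(38*W(3 + 5))*S(-6) = (38*(1/27))*(⅙) = (38/27)*(⅙) = 19/81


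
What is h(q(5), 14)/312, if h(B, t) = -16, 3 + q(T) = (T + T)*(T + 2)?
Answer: -2/39 ≈ -0.051282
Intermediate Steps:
q(T) = -3 + 2*T*(2 + T) (q(T) = -3 + (T + T)*(T + 2) = -3 + (2*T)*(2 + T) = -3 + 2*T*(2 + T))
h(q(5), 14)/312 = -16/312 = (1/312)*(-16) = -2/39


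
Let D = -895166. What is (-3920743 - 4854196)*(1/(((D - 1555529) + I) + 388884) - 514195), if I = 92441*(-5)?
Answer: 11388435304465940619/2524016 ≈ 4.5120e+12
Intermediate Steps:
I = -462205
(-3920743 - 4854196)*(1/(((D - 1555529) + I) + 388884) - 514195) = (-3920743 - 4854196)*(1/(((-895166 - 1555529) - 462205) + 388884) - 514195) = -8774939*(1/((-2450695 - 462205) + 388884) - 514195) = -8774939*(1/(-2912900 + 388884) - 514195) = -8774939*(1/(-2524016) - 514195) = -8774939*(-1/2524016 - 514195) = -8774939*(-1297836407121/2524016) = 11388435304465940619/2524016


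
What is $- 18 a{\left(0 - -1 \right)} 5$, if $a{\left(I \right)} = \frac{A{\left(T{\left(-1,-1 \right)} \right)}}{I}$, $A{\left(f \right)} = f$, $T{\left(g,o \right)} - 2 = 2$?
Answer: $-360$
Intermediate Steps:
$T{\left(g,o \right)} = 4$ ($T{\left(g,o \right)} = 2 + 2 = 4$)
$a{\left(I \right)} = \frac{4}{I}$
$- 18 a{\left(0 - -1 \right)} 5 = - 18 \frac{4}{0 - -1} \cdot 5 = - 18 \frac{4}{0 + 1} \cdot 5 = - 18 \cdot \frac{4}{1} \cdot 5 = - 18 \cdot 4 \cdot 1 \cdot 5 = \left(-18\right) 4 \cdot 5 = \left(-72\right) 5 = -360$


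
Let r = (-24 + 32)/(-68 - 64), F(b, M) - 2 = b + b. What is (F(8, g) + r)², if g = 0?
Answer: 350464/1089 ≈ 321.82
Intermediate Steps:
F(b, M) = 2 + 2*b (F(b, M) = 2 + (b + b) = 2 + 2*b)
r = -2/33 (r = 8/(-132) = 8*(-1/132) = -2/33 ≈ -0.060606)
(F(8, g) + r)² = ((2 + 2*8) - 2/33)² = ((2 + 16) - 2/33)² = (18 - 2/33)² = (592/33)² = 350464/1089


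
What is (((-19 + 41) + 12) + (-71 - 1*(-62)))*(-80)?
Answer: -2000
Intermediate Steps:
(((-19 + 41) + 12) + (-71 - 1*(-62)))*(-80) = ((22 + 12) + (-71 + 62))*(-80) = (34 - 9)*(-80) = 25*(-80) = -2000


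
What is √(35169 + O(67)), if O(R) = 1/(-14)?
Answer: √6893110/14 ≈ 187.53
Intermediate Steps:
O(R) = -1/14
√(35169 + O(67)) = √(35169 - 1/14) = √(492365/14) = √6893110/14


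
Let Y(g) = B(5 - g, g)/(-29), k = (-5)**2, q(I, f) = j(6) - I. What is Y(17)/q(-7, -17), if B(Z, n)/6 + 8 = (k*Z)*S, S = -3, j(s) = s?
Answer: -5352/377 ≈ -14.196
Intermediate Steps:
q(I, f) = 6 - I
k = 25
B(Z, n) = -48 - 450*Z (B(Z, n) = -48 + 6*((25*Z)*(-3)) = -48 + 6*(-75*Z) = -48 - 450*Z)
Y(g) = 2298/29 - 450*g/29 (Y(g) = (-48 - 450*(5 - g))/(-29) = (-48 + (-2250 + 450*g))*(-1/29) = (-2298 + 450*g)*(-1/29) = 2298/29 - 450*g/29)
Y(17)/q(-7, -17) = (2298/29 - 450/29*17)/(6 - 1*(-7)) = (2298/29 - 7650/29)/(6 + 7) = -5352/29/13 = -5352/29*1/13 = -5352/377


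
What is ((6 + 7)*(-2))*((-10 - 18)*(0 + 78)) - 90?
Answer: 56694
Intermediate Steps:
((6 + 7)*(-2))*((-10 - 18)*(0 + 78)) - 90 = (13*(-2))*(-28*78) - 90 = -26*(-2184) - 90 = 56784 - 90 = 56694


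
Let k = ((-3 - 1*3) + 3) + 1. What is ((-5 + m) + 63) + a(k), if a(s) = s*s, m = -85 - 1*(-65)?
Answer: 42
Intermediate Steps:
m = -20 (m = -85 + 65 = -20)
k = -2 (k = ((-3 - 3) + 3) + 1 = (-6 + 3) + 1 = -3 + 1 = -2)
a(s) = s²
((-5 + m) + 63) + a(k) = ((-5 - 20) + 63) + (-2)² = (-25 + 63) + 4 = 38 + 4 = 42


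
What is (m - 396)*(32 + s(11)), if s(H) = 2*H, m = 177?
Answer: -11826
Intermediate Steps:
(m - 396)*(32 + s(11)) = (177 - 396)*(32 + 2*11) = -219*(32 + 22) = -219*54 = -11826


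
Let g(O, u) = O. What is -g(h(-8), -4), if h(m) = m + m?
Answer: 16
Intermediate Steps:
h(m) = 2*m
-g(h(-8), -4) = -2*(-8) = -1*(-16) = 16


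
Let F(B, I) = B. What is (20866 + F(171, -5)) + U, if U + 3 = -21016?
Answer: 18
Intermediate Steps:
U = -21019 (U = -3 - 21016 = -21019)
(20866 + F(171, -5)) + U = (20866 + 171) - 21019 = 21037 - 21019 = 18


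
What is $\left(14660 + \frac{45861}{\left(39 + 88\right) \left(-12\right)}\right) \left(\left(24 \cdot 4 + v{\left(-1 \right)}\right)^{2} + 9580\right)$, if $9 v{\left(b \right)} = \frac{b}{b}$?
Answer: $\frac{139850381365}{508} \approx 2.753 \cdot 10^{8}$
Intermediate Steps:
$v{\left(b \right)} = \frac{1}{9}$ ($v{\left(b \right)} = \frac{b \frac{1}{b}}{9} = \frac{1}{9} \cdot 1 = \frac{1}{9}$)
$\left(14660 + \frac{45861}{\left(39 + 88\right) \left(-12\right)}\right) \left(\left(24 \cdot 4 + v{\left(-1 \right)}\right)^{2} + 9580\right) = \left(14660 + \frac{45861}{\left(39 + 88\right) \left(-12\right)}\right) \left(\left(24 \cdot 4 + \frac{1}{9}\right)^{2} + 9580\right) = \left(14660 + \frac{45861}{127 \left(-12\right)}\right) \left(\left(96 + \frac{1}{9}\right)^{2} + 9580\right) = \left(14660 + \frac{45861}{-1524}\right) \left(\left(\frac{865}{9}\right)^{2} + 9580\right) = \left(14660 + 45861 \left(- \frac{1}{1524}\right)\right) \left(\frac{748225}{81} + 9580\right) = \left(14660 - \frac{15287}{508}\right) \frac{1524205}{81} = \frac{7431993}{508} \cdot \frac{1524205}{81} = \frac{139850381365}{508}$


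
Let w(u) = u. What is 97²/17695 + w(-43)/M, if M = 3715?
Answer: 1367742/2629477 ≈ 0.52016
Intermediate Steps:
97²/17695 + w(-43)/M = 97²/17695 - 43/3715 = 9409*(1/17695) - 43*1/3715 = 9409/17695 - 43/3715 = 1367742/2629477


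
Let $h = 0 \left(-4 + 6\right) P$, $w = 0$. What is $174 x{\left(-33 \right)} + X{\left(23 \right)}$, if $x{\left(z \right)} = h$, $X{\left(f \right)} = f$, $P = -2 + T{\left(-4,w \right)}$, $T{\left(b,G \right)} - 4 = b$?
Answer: $23$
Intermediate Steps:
$T{\left(b,G \right)} = 4 + b$
$P = -2$ ($P = -2 + \left(4 - 4\right) = -2 + 0 = -2$)
$h = 0$ ($h = 0 \left(-4 + 6\right) \left(-2\right) = 0 \cdot 2 \left(-2\right) = 0 \left(-2\right) = 0$)
$x{\left(z \right)} = 0$
$174 x{\left(-33 \right)} + X{\left(23 \right)} = 174 \cdot 0 + 23 = 0 + 23 = 23$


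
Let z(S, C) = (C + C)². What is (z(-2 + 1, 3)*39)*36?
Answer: 50544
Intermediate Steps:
z(S, C) = 4*C² (z(S, C) = (2*C)² = 4*C²)
(z(-2 + 1, 3)*39)*36 = ((4*3²)*39)*36 = ((4*9)*39)*36 = (36*39)*36 = 1404*36 = 50544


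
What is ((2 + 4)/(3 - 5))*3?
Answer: -9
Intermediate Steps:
((2 + 4)/(3 - 5))*3 = (6/(-2))*3 = (6*(-½))*3 = -3*3 = -9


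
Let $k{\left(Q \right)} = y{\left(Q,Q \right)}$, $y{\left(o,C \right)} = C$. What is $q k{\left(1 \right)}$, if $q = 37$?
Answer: $37$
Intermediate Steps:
$k{\left(Q \right)} = Q$
$q k{\left(1 \right)} = 37 \cdot 1 = 37$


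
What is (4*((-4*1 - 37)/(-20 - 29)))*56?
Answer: 1312/7 ≈ 187.43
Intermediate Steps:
(4*((-4*1 - 37)/(-20 - 29)))*56 = (4*((-4 - 37)/(-49)))*56 = (4*(-41*(-1/49)))*56 = (4*(41/49))*56 = (164/49)*56 = 1312/7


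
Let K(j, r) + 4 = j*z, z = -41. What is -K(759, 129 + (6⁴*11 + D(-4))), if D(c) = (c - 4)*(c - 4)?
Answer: 31123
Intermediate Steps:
D(c) = (-4 + c)² (D(c) = (-4 + c)*(-4 + c) = (-4 + c)²)
K(j, r) = -4 - 41*j (K(j, r) = -4 + j*(-41) = -4 - 41*j)
-K(759, 129 + (6⁴*11 + D(-4))) = -(-4 - 41*759) = -(-4 - 31119) = -1*(-31123) = 31123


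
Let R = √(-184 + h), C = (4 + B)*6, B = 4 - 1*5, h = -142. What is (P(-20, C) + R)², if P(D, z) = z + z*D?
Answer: (342 - I*√326)² ≈ 1.1664e+5 - 12350.0*I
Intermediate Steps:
B = -1 (B = 4 - 5 = -1)
C = 18 (C = (4 - 1)*6 = 3*6 = 18)
R = I*√326 (R = √(-184 - 142) = √(-326) = I*√326 ≈ 18.055*I)
P(D, z) = z + D*z
(P(-20, C) + R)² = (18*(1 - 20) + I*√326)² = (18*(-19) + I*√326)² = (-342 + I*√326)²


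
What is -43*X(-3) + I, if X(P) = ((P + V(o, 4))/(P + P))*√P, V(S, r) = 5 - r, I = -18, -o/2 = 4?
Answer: -18 - 43*I*√3/3 ≈ -18.0 - 24.826*I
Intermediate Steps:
o = -8 (o = -2*4 = -8)
X(P) = (1 + P)/(2*√P) (X(P) = ((P + (5 - 1*4))/(P + P))*√P = ((P + (5 - 4))/((2*P)))*√P = ((P + 1)*(1/(2*P)))*√P = ((1 + P)*(1/(2*P)))*√P = ((1 + P)/(2*P))*√P = (1 + P)/(2*√P))
-43*X(-3) + I = -43*(1 - 3)/(2*√(-3)) - 18 = -43*(-I*√3/3)*(-2)/2 - 18 = -43*I*√3/3 - 18 = -18 - 43*I*√3/3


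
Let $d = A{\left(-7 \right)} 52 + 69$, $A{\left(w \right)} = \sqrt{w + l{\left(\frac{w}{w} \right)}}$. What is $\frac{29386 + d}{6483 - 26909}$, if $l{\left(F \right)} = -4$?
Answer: $- \frac{29455}{20426} - \frac{26 i \sqrt{11}}{10213} \approx -1.442 - 0.0084434 i$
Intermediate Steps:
$A{\left(w \right)} = \sqrt{-4 + w}$ ($A{\left(w \right)} = \sqrt{w - 4} = \sqrt{-4 + w}$)
$d = 69 + 52 i \sqrt{11}$ ($d = \sqrt{-4 - 7} \cdot 52 + 69 = \sqrt{-11} \cdot 52 + 69 = i \sqrt{11} \cdot 52 + 69 = 52 i \sqrt{11} + 69 = 69 + 52 i \sqrt{11} \approx 69.0 + 172.46 i$)
$\frac{29386 + d}{6483 - 26909} = \frac{29386 + \left(69 + 52 i \sqrt{11}\right)}{6483 - 26909} = \frac{29455 + 52 i \sqrt{11}}{-20426} = \left(29455 + 52 i \sqrt{11}\right) \left(- \frac{1}{20426}\right) = - \frac{29455}{20426} - \frac{26 i \sqrt{11}}{10213}$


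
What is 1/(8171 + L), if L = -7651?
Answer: 1/520 ≈ 0.0019231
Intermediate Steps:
1/(8171 + L) = 1/(8171 - 7651) = 1/520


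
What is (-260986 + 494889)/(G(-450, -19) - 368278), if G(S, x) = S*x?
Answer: -233903/359728 ≈ -0.65022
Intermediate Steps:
(-260986 + 494889)/(G(-450, -19) - 368278) = (-260986 + 494889)/(-450*(-19) - 368278) = 233903/(8550 - 368278) = 233903/(-359728) = 233903*(-1/359728) = -233903/359728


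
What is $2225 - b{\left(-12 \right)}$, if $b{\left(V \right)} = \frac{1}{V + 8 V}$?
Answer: $\frac{240301}{108} \approx 2225.0$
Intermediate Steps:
$b{\left(V \right)} = \frac{1}{9 V}$
$2225 - b{\left(-12 \right)} = 2225 - \frac{1}{9 \left(-12\right)} = 2225 - \frac{1}{9} \left(- \frac{1}{12}\right) = 2225 - - \frac{1}{108} = 2225 + \frac{1}{108} = \frac{240301}{108}$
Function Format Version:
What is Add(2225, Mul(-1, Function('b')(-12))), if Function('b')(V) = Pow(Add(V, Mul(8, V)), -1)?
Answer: Rational(240301, 108) ≈ 2225.0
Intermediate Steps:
Function('b')(V) = Mul(Rational(1, 9), Pow(V, -1)) (Function('b')(V) = Pow(Mul(9, V), -1) = Mul(Rational(1, 9), Pow(V, -1)))
Add(2225, Mul(-1, Function('b')(-12))) = Add(2225, Mul(-1, Mul(Rational(1, 9), Pow(-12, -1)))) = Add(2225, Mul(-1, Mul(Rational(1, 9), Rational(-1, 12)))) = Add(2225, Mul(-1, Rational(-1, 108))) = Add(2225, Rational(1, 108)) = Rational(240301, 108)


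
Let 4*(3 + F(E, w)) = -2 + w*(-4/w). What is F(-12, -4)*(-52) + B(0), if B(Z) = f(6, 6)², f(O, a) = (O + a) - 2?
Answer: 334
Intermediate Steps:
f(O, a) = -2 + O + a
B(Z) = 100 (B(Z) = (-2 + 6 + 6)² = 10² = 100)
F(E, w) = -9/2 (F(E, w) = -3 + (-2 + w*(-4/w))/4 = -3 + (-2 - 4)/4 = -3 + (¼)*(-6) = -3 - 3/2 = -9/2)
F(-12, -4)*(-52) + B(0) = -9/2*(-52) + 100 = 234 + 100 = 334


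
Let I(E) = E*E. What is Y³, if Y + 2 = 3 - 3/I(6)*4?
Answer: 8/27 ≈ 0.29630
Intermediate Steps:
I(E) = E²
Y = ⅔ (Y = -2 + (3 - 3/(6²)*4) = -2 + (3 - 3/36*4) = -2 + (3 - 3*1/36*4) = -2 + (3 - 1/12*4) = -2 + (3 - ⅓) = -2 + 8/3 = ⅔ ≈ 0.66667)
Y³ = (⅔)³ = 8/27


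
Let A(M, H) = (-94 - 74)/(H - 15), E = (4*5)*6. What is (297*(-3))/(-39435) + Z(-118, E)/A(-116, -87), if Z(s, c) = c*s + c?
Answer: -71305461/8365 ≈ -8524.3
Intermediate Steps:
E = 120 (E = 20*6 = 120)
Z(s, c) = c + c*s
A(M, H) = -168/(-15 + H)
(297*(-3))/(-39435) + Z(-118, E)/A(-116, -87) = (297*(-3))/(-39435) + (120*(1 - 118))/((-168/(-15 - 87))) = -891*(-1/39435) + (120*(-117))/((-168/(-102))) = 27/1195 - 14040/((-168*(-1/102))) = 27/1195 - 14040/28/17 = 27/1195 - 14040*17/28 = 27/1195 - 59670/7 = -71305461/8365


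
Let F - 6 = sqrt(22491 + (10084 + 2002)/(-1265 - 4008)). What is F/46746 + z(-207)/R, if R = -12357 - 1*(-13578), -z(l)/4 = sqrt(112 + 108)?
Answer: 1/7791 - 8*sqrt(55)/1221 + sqrt(625287932261)/246491658 ≈ -0.045255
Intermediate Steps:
z(l) = -8*sqrt(55) (z(l) = -4*sqrt(112 + 108) = -8*sqrt(55))
F = 6 + sqrt(625287932261)/5273 (F = 6 + sqrt(22491 + (10084 + 2002)/(-1265 - 4008)) = 6 + sqrt(22491 + 12086/(-5273)) = 6 + sqrt(22491 + 12086*(-1/5273)) = 6 + sqrt(22491 - 12086/5273) = 6 + sqrt(118582957/5273) = 6 + sqrt(625287932261)/5273 ≈ 155.96)
R = 1221 (R = -12357 + 13578 = 1221)
F/46746 + z(-207)/R = (6 + sqrt(625287932261)/5273)/46746 - 8*sqrt(55)/1221 = (6 + sqrt(625287932261)/5273)*(1/46746) - 8*sqrt(55)*(1/1221) = (1/7791 + sqrt(625287932261)/246491658) - 8*sqrt(55)/1221 = 1/7791 - 8*sqrt(55)/1221 + sqrt(625287932261)/246491658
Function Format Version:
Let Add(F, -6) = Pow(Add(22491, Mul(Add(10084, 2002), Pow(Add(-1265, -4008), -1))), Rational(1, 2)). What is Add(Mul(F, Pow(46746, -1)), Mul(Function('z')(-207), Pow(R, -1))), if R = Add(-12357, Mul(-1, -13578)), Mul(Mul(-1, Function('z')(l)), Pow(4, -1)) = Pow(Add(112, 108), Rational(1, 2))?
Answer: Add(Rational(1, 7791), Mul(Rational(-8, 1221), Pow(55, Rational(1, 2))), Mul(Rational(1, 246491658), Pow(625287932261, Rational(1, 2)))) ≈ -0.045255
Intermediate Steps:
Function('z')(l) = Mul(-8, Pow(55, Rational(1, 2))) (Function('z')(l) = Mul(-4, Pow(Add(112, 108), Rational(1, 2))) = Mul(-4, Pow(220, Rational(1, 2))) = Mul(-4, Mul(2, Pow(55, Rational(1, 2)))) = Mul(-8, Pow(55, Rational(1, 2))))
F = Add(6, Mul(Rational(1, 5273), Pow(625287932261, Rational(1, 2)))) (F = Add(6, Pow(Add(22491, Mul(Add(10084, 2002), Pow(Add(-1265, -4008), -1))), Rational(1, 2))) = Add(6, Pow(Add(22491, Mul(12086, Pow(-5273, -1))), Rational(1, 2))) = Add(6, Pow(Add(22491, Mul(12086, Rational(-1, 5273))), Rational(1, 2))) = Add(6, Pow(Add(22491, Rational(-12086, 5273)), Rational(1, 2))) = Add(6, Pow(Rational(118582957, 5273), Rational(1, 2))) = Add(6, Mul(Rational(1, 5273), Pow(625287932261, Rational(1, 2)))) ≈ 155.96)
R = 1221 (R = Add(-12357, 13578) = 1221)
Add(Mul(F, Pow(46746, -1)), Mul(Function('z')(-207), Pow(R, -1))) = Add(Mul(Add(6, Mul(Rational(1, 5273), Pow(625287932261, Rational(1, 2)))), Pow(46746, -1)), Mul(Mul(-8, Pow(55, Rational(1, 2))), Pow(1221, -1))) = Add(Mul(Add(6, Mul(Rational(1, 5273), Pow(625287932261, Rational(1, 2)))), Rational(1, 46746)), Mul(Mul(-8, Pow(55, Rational(1, 2))), Rational(1, 1221))) = Add(Add(Rational(1, 7791), Mul(Rational(1, 246491658), Pow(625287932261, Rational(1, 2)))), Mul(Rational(-8, 1221), Pow(55, Rational(1, 2)))) = Add(Rational(1, 7791), Mul(Rational(-8, 1221), Pow(55, Rational(1, 2))), Mul(Rational(1, 246491658), Pow(625287932261, Rational(1, 2))))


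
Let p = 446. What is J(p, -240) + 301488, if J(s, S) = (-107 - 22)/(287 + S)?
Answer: 14169807/47 ≈ 3.0149e+5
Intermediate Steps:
J(s, S) = -129/(287 + S)
J(p, -240) + 301488 = -129/(287 - 240) + 301488 = -129/47 + 301488 = 14169807/47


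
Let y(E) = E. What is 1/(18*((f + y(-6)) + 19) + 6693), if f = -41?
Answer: 1/6189 ≈ 0.00016158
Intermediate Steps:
1/(18*((f + y(-6)) + 19) + 6693) = 1/(18*((-41 - 6) + 19) + 6693) = 1/(18*(-47 + 19) + 6693) = 1/(18*(-28) + 6693) = 1/(-504 + 6693) = 1/6189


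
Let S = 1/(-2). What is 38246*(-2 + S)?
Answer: -95615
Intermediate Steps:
S = -½ ≈ -0.50000
38246*(-2 + S) = 38246*(-2 - ½) = 38246*(-5/2) = -95615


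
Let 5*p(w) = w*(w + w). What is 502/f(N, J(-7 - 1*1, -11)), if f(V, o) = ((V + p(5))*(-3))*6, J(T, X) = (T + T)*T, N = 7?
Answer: -251/153 ≈ -1.6405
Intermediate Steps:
p(w) = 2*w**2/5 (p(w) = (w*(w + w))/5 = (w*(2*w))/5 = (2*w**2)/5 = 2*w**2/5)
J(T, X) = 2*T**2 (J(T, X) = (2*T)*T = 2*T**2)
f(V, o) = -180 - 18*V (f(V, o) = ((V + (2/5)*5**2)*(-3))*6 = ((V + (2/5)*25)*(-3))*6 = ((V + 10)*(-3))*6 = ((10 + V)*(-3))*6 = (-30 - 3*V)*6 = -180 - 18*V)
502/f(N, J(-7 - 1*1, -11)) = 502/(-180 - 18*7) = 502/(-180 - 126) = 502/(-306) = 502*(-1/306) = -251/153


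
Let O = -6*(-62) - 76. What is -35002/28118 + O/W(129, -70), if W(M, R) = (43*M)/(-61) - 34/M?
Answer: -45305925353/10089258583 ≈ -4.4905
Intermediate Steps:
W(M, R) = -34/M - 43*M/61 (W(M, R) = (43*M)*(-1/61) - 34/M = -43*M/61 - 34/M = -34/M - 43*M/61)
O = 296 (O = 372 - 76 = 296)
-35002/28118 + O/W(129, -70) = -35002/28118 + 296/(-34/129 - 43/61*129) = -35002*1/28118 + 296/(-34*1/129 - 5547/61) = -17501/14059 + 296/(-34/129 - 5547/61) = -17501/14059 + 296/(-717637/7869) = -17501/14059 + 296*(-7869/717637) = -17501/14059 - 2329224/717637 = -45305925353/10089258583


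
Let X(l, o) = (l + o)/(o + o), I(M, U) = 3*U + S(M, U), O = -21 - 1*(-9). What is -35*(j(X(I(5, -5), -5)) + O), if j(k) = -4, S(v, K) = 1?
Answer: 560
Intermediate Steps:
O = -12 (O = -21 + 9 = -12)
I(M, U) = 1 + 3*U (I(M, U) = 3*U + 1 = 1 + 3*U)
X(l, o) = (l + o)/(2*o) (X(l, o) = (l + o)/((2*o)) = (l + o)*(1/(2*o)) = (l + o)/(2*o))
-35*(j(X(I(5, -5), -5)) + O) = -35*(-4 - 12) = -35*(-16) = 560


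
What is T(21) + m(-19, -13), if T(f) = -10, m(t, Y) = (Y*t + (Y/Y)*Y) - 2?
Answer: 222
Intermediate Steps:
m(t, Y) = -2 + Y + Y*t (m(t, Y) = (Y*t + 1*Y) - 2 = (Y*t + Y) - 2 = (Y + Y*t) - 2 = -2 + Y + Y*t)
T(21) + m(-19, -13) = -10 + (-2 - 13 - 13*(-19)) = -10 + (-2 - 13 + 247) = -10 + 232 = 222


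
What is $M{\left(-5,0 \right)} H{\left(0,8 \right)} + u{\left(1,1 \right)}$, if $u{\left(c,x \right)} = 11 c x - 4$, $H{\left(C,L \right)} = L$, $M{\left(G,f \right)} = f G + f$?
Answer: $7$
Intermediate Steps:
$M{\left(G,f \right)} = f + G f$ ($M{\left(G,f \right)} = G f + f = f + G f$)
$u{\left(c,x \right)} = -4 + 11 c x$ ($u{\left(c,x \right)} = 11 c x - 4 = -4 + 11 c x$)
$M{\left(-5,0 \right)} H{\left(0,8 \right)} + u{\left(1,1 \right)} = 0 \left(1 - 5\right) 8 - \left(4 - 11\right) = 0 \left(-4\right) 8 + \left(-4 + 11\right) = 0 \cdot 8 + 7 = 0 + 7 = 7$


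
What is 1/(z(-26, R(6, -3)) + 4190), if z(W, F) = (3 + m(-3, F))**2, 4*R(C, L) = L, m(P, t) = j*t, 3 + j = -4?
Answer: 16/68129 ≈ 0.00023485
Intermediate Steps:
j = -7 (j = -3 - 4 = -7)
m(P, t) = -7*t
R(C, L) = L/4
z(W, F) = (3 - 7*F)**2
1/(z(-26, R(6, -3)) + 4190) = 1/((-3 + 7*((1/4)*(-3)))**2 + 4190) = 1/((-3 + 7*(-3/4))**2 + 4190) = 1/((-3 - 21/4)**2 + 4190) = 1/((-33/4)**2 + 4190) = 1/(1089/16 + 4190) = 1/(68129/16) = 16/68129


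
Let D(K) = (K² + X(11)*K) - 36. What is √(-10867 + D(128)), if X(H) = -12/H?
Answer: √646305/11 ≈ 73.085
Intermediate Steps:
D(K) = -36 + K² - 12*K/11 (D(K) = (K² + (-12/11)*K) - 36 = (K² + (-12*1/11)*K) - 36 = (K² - 12*K/11) - 36 = -36 + K² - 12*K/11)
√(-10867 + D(128)) = √(-10867 + (-36 + 128² - 12/11*128)) = √(-10867 + (-36 + 16384 - 1536/11)) = √(-10867 + 178292/11) = √(58755/11) = √646305/11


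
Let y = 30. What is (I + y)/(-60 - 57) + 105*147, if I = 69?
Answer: 200644/13 ≈ 15434.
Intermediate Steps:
(I + y)/(-60 - 57) + 105*147 = (69 + 30)/(-60 - 57) + 105*147 = 99/(-117) + 15435 = 99*(-1/117) + 15435 = -11/13 + 15435 = 200644/13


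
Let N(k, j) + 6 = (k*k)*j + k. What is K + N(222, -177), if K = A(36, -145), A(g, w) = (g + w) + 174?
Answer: -8722987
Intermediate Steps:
N(k, j) = -6 + k + j*k**2 (N(k, j) = -6 + ((k*k)*j + k) = -6 + (k**2*j + k) = -6 + (j*k**2 + k) = -6 + (k + j*k**2) = -6 + k + j*k**2)
A(g, w) = 174 + g + w
K = 65 (K = 174 + 36 - 145 = 65)
K + N(222, -177) = 65 + (-6 + 222 - 177*222**2) = 65 + (-6 + 222 - 177*49284) = 65 + (-6 + 222 - 8723268) = 65 - 8723052 = -8722987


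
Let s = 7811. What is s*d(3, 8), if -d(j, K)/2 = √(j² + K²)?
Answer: -15622*√73 ≈ -1.3347e+5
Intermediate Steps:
d(j, K) = -2*√(K² + j²) (d(j, K) = -2*√(j² + K²) = -2*√(K² + j²))
s*d(3, 8) = 7811*(-2*√(8² + 3²)) = 7811*(-2*√(64 + 9)) = 7811*(-2*√73) = -15622*√73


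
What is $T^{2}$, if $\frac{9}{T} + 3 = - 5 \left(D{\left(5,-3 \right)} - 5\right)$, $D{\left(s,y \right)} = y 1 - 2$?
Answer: $\frac{81}{2209} \approx 0.036668$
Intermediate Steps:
$D{\left(s,y \right)} = -2 + y$ ($D{\left(s,y \right)} = y - 2 = -2 + y$)
$T = \frac{9}{47}$ ($T = \frac{9}{-3 - 5 \left(\left(-2 - 3\right) - 5\right)} = \frac{9}{-3 - 5 \left(-5 - 5\right)} = \frac{9}{-3 - -50} = \frac{9}{-3 + 50} = \frac{9}{47} \approx 0.19149$)
$T^{2} = \left(\frac{9}{47}\right)^{2} = \frac{81}{2209}$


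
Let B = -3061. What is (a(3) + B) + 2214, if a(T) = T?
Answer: -844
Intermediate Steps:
(a(3) + B) + 2214 = (3 - 3061) + 2214 = -3058 + 2214 = -844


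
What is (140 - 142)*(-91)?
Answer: 182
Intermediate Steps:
(140 - 142)*(-91) = -2*(-91) = 182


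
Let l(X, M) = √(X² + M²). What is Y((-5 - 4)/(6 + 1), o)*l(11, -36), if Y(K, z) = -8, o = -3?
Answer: -8*√1417 ≈ -301.14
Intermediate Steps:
l(X, M) = √(M² + X²)
Y((-5 - 4)/(6 + 1), o)*l(11, -36) = -8*√((-36)² + 11²) = -8*√(1296 + 121) = -8*√1417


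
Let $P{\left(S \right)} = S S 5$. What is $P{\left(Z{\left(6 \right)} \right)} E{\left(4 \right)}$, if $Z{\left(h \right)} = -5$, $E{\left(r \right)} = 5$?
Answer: $625$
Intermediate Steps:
$P{\left(S \right)} = 5 S^{2}$ ($P{\left(S \right)} = S^{2} \cdot 5 = 5 S^{2}$)
$P{\left(Z{\left(6 \right)} \right)} E{\left(4 \right)} = 5 \left(-5\right)^{2} \cdot 5 = 5 \cdot 25 \cdot 5 = 125 \cdot 5 = 625$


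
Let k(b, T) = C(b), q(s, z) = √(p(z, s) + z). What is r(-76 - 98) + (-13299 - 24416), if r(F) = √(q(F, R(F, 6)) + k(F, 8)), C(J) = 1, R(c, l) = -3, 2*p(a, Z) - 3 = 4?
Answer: -37715 + √(4 + 2*√2)/2 ≈ -37714.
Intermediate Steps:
p(a, Z) = 7/2 (p(a, Z) = 3/2 + (½)*4 = 3/2 + 2 = 7/2)
q(s, z) = √(7/2 + z)
k(b, T) = 1
r(F) = √(1 + √2/2) (r(F) = √(√(14 + 4*(-3))/2 + 1) = √(√(14 - 12)/2 + 1) = √(√2/2 + 1) = √(1 + √2/2))
r(-76 - 98) + (-13299 - 24416) = √(4 + 2*√2)/2 + (-13299 - 24416) = √(4 + 2*√2)/2 - 37715 = -37715 + √(4 + 2*√2)/2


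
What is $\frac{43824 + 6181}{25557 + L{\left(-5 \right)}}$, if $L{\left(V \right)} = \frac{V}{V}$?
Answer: $\frac{50005}{25558} \approx 1.9565$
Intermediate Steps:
$L{\left(V \right)} = 1$
$\frac{43824 + 6181}{25557 + L{\left(-5 \right)}} = \frac{43824 + 6181}{25557 + 1} = \frac{50005}{25558}$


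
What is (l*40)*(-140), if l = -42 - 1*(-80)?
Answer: -212800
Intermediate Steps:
l = 38 (l = -42 + 80 = 38)
(l*40)*(-140) = (38*40)*(-140) = 1520*(-140) = -212800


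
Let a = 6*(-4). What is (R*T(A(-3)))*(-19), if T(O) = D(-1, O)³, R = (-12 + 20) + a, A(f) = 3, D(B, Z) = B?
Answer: -304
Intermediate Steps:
a = -24
R = -16 (R = (-12 + 20) - 24 = 8 - 24 = -16)
T(O) = -1 (T(O) = (-1)³ = -1)
(R*T(A(-3)))*(-19) = -16*(-1)*(-19) = 16*(-19) = -304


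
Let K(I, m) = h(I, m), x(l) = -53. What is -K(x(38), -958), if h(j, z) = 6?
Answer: -6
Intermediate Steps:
K(I, m) = 6
-K(x(38), -958) = -1*6 = -6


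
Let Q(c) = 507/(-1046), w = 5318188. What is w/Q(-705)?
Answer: -5562824648/507 ≈ -1.0972e+7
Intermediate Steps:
Q(c) = -507/1046 (Q(c) = 507*(-1/1046) = -507/1046)
w/Q(-705) = 5318188/(-507/1046) = 5318188*(-1046/507) = -5562824648/507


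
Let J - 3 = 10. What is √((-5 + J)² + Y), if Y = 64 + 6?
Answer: √134 ≈ 11.576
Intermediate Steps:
J = 13 (J = 3 + 10 = 13)
Y = 70
√((-5 + J)² + Y) = √((-5 + 13)² + 70) = √(8² + 70) = √(64 + 70) = √134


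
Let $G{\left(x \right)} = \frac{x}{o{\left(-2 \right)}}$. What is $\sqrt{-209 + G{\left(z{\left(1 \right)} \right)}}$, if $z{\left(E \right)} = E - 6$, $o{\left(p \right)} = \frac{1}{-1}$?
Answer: $2 i \sqrt{51} \approx 14.283 i$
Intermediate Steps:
$o{\left(p \right)} = -1$
$z{\left(E \right)} = -6 + E$ ($z{\left(E \right)} = E - 6 = -6 + E$)
$G{\left(x \right)} = - x$ ($G{\left(x \right)} = \frac{x}{-1} = x \left(-1\right) = - x$)
$\sqrt{-209 + G{\left(z{\left(1 \right)} \right)}} = \sqrt{-209 - \left(-6 + 1\right)} = \sqrt{-209 - -5} = \sqrt{-209 + 5} = \sqrt{-204} = 2 i \sqrt{51}$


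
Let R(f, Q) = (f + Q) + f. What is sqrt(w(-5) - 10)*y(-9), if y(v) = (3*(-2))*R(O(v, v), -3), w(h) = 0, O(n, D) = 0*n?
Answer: 18*I*sqrt(10) ≈ 56.921*I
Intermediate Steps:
O(n, D) = 0
R(f, Q) = Q + 2*f (R(f, Q) = (Q + f) + f = Q + 2*f)
y(v) = 18 (y(v) = (3*(-2))*(-3 + 2*0) = -6*(-3 + 0) = -6*(-3) = 18)
sqrt(w(-5) - 10)*y(-9) = sqrt(0 - 10)*18 = sqrt(-10)*18 = (I*sqrt(10))*18 = 18*I*sqrt(10)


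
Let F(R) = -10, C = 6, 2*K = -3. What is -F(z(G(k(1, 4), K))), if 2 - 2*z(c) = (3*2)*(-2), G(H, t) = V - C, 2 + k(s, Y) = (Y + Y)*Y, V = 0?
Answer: 10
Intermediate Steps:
K = -3/2 (K = (½)*(-3) = -3/2 ≈ -1.5000)
k(s, Y) = -2 + 2*Y² (k(s, Y) = -2 + (Y + Y)*Y = -2 + (2*Y)*Y = -2 + 2*Y²)
G(H, t) = -6 (G(H, t) = 0 - 1*6 = 0 - 6 = -6)
z(c) = 7 (z(c) = 1 - 3*2*(-2)/2 = 1 - 3*(-2) = 1 - ½*(-12) = 1 + 6 = 7)
-F(z(G(k(1, 4), K))) = -1*(-10) = 10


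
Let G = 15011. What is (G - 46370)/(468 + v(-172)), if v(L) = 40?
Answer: -31359/508 ≈ -61.730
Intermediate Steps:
(G - 46370)/(468 + v(-172)) = (15011 - 46370)/(468 + 40) = -31359/508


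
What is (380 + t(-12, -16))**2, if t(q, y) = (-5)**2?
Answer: 164025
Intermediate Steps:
t(q, y) = 25
(380 + t(-12, -16))**2 = (380 + 25)**2 = 405**2 = 164025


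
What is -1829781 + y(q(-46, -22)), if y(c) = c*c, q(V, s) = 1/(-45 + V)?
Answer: -15152416460/8281 ≈ -1.8298e+6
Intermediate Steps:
y(c) = c²
-1829781 + y(q(-46, -22)) = -1829781 + (1/(-45 - 46))² = -1829781 + (1/(-91))² = -1829781 + (-1/91)² = -1829781 + 1/8281 = -15152416460/8281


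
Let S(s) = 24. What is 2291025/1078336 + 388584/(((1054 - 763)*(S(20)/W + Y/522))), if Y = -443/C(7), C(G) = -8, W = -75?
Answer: -14577076194846675/2336000355136 ≈ -6240.2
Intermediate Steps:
Y = 443/8 (Y = -443/(-8) = -443*(-1/8) = 443/8 ≈ 55.375)
2291025/1078336 + 388584/(((1054 - 763)*(S(20)/W + Y/522))) = 2291025/1078336 + 388584/(((1054 - 763)*(24/(-75) + (443/8)/522))) = 2291025*(1/1078336) + 388584/((291*(24*(-1/75) + (443/8)*(1/522)))) = 2291025/1078336 + 388584/((291*(-8/25 + 443/4176))) = 2291025/1078336 + 388584/((291*(-22333/104400))) = 2291025/1078336 + 388584/(-2166301/34800) = 2291025/1078336 + 388584*(-34800/2166301) = 2291025/1078336 - 13522723200/2166301 = -14577076194846675/2336000355136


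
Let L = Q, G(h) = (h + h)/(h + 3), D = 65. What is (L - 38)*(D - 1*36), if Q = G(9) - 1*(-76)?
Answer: 2291/2 ≈ 1145.5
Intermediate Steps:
G(h) = 2*h/(3 + h) (G(h) = (2*h)/(3 + h) = 2*h/(3 + h))
Q = 155/2 (Q = 2*9/(3 + 9) - 1*(-76) = 2*9/12 + 76 = 2*9*(1/12) + 76 = 3/2 + 76 = 155/2 ≈ 77.500)
L = 155/2 ≈ 77.500
(L - 38)*(D - 1*36) = (155/2 - 38)*(65 - 1*36) = 79*(65 - 36)/2 = (79/2)*29 = 2291/2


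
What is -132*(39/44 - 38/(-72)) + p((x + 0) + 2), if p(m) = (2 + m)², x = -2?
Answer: -548/3 ≈ -182.67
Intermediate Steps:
-132*(39/44 - 38/(-72)) + p((x + 0) + 2) = -132*(39/44 - 38/(-72)) + (2 + ((-2 + 0) + 2))² = -132*(39*(1/44) - 38*(-1/72)) + (2 + (-2 + 2))² = -132*(39/44 + 19/36) + (2 + 0)² = -132*140/99 + 2² = -560/3 + 4 = -548/3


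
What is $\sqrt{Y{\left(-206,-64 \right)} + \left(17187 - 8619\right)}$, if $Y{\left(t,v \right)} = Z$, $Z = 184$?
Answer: $4 \sqrt{547} \approx 93.552$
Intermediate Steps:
$Y{\left(t,v \right)} = 184$
$\sqrt{Y{\left(-206,-64 \right)} + \left(17187 - 8619\right)} = \sqrt{184 + \left(17187 - 8619\right)} = \sqrt{184 + 8568} = \sqrt{8752} = 4 \sqrt{547}$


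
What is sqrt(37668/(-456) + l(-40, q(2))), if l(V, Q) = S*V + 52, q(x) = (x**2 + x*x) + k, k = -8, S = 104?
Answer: I*sqrt(6051234)/38 ≈ 64.735*I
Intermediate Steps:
q(x) = -8 + 2*x**2 (q(x) = (x**2 + x*x) - 8 = (x**2 + x**2) - 8 = 2*x**2 - 8 = -8 + 2*x**2)
l(V, Q) = 52 + 104*V (l(V, Q) = 104*V + 52 = 52 + 104*V)
sqrt(37668/(-456) + l(-40, q(2))) = sqrt(37668/(-456) + (52 + 104*(-40))) = sqrt(37668*(-1/456) + (52 - 4160)) = sqrt(-3139/38 - 4108) = sqrt(-159243/38) = I*sqrt(6051234)/38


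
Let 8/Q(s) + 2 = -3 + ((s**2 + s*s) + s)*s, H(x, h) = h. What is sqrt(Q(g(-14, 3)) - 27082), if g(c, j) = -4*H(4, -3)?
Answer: I*sqrt(350008416290)/3595 ≈ 164.57*I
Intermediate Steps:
g(c, j) = 12 (g(c, j) = -4*(-3) = 12)
Q(s) = 8/(-5 + s*(s + 2*s**2)) (Q(s) = 8/(-2 + (-3 + ((s**2 + s*s) + s)*s)) = 8/(-2 + (-3 + ((s**2 + s**2) + s)*s)) = 8/(-2 + (-3 + (2*s**2 + s)*s)) = 8/(-2 + (-3 + (s + 2*s**2)*s)) = 8/(-2 + (-3 + s*(s + 2*s**2))) = 8/(-5 + s*(s + 2*s**2)))
sqrt(Q(g(-14, 3)) - 27082) = sqrt(8/(-5 + 12**2 + 2*12**3) - 27082) = sqrt(8/(-5 + 144 + 2*1728) - 27082) = sqrt(8/(-5 + 144 + 3456) - 27082) = sqrt(8/3595 - 27082) = sqrt(-97359782/3595) = I*sqrt(350008416290)/3595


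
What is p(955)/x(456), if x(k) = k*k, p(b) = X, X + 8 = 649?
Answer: 641/207936 ≈ 0.0030827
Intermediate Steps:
X = 641 (X = -8 + 649 = 641)
p(b) = 641
x(k) = k**2
p(955)/x(456) = 641/(456**2) = 641/207936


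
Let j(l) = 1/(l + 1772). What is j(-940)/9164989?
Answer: 1/7625270848 ≈ 1.3114e-10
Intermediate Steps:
j(l) = 1/(1772 + l)
j(-940)/9164989 = 1/((1772 - 940)*9164989) = (1/9164989)/832 = (1/832)*(1/9164989) = 1/7625270848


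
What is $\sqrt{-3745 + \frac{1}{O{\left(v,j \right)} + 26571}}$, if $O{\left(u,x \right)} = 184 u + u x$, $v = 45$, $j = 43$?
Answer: $\frac{i \sqrt{5067770649234}}{36786} \approx 61.196 i$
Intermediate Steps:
$\sqrt{-3745 + \frac{1}{O{\left(v,j \right)} + 26571}} = \sqrt{-3745 + \frac{1}{45 \left(184 + 43\right) + 26571}} = \sqrt{-3745 + \frac{1}{45 \cdot 227 + 26571}} = \sqrt{-3745 + \frac{1}{10215 + 26571}} = \sqrt{-3745 + \frac{1}{36786}} = \sqrt{- \frac{137763569}{36786}} = \frac{i \sqrt{5067770649234}}{36786}$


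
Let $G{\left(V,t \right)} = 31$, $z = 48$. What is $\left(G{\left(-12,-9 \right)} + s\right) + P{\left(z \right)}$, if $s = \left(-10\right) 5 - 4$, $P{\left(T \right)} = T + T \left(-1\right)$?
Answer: $-23$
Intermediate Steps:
$P{\left(T \right)} = 0$ ($P{\left(T \right)} = T - T = 0$)
$s = -54$ ($s = -50 - 4 = -54$)
$\left(G{\left(-12,-9 \right)} + s\right) + P{\left(z \right)} = \left(31 - 54\right) + 0 = -23 + 0 = -23$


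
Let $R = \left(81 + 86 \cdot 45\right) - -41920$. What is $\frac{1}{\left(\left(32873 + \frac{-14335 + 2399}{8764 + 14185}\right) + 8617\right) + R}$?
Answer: $\frac{22949}{2004835653} \approx 1.1447 \cdot 10^{-5}$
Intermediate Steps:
$R = 45871$ ($R = \left(81 + 3870\right) + 41920 = 3951 + 41920 = 45871$)
$\frac{1}{\left(\left(32873 + \frac{-14335 + 2399}{8764 + 14185}\right) + 8617\right) + R} = \frac{1}{\left(\left(32873 + \frac{-14335 + 2399}{8764 + 14185}\right) + 8617\right) + 45871} = \frac{1}{\left(\left(32873 - \frac{11936}{22949}\right) + 8617\right) + 45871} = \frac{1}{\left(\frac{754390541}{22949} + 8617\right) + 45871} = \frac{1}{\frac{952142074}{22949} + 45871} = \frac{1}{\frac{2004835653}{22949}} = \frac{22949}{2004835653}$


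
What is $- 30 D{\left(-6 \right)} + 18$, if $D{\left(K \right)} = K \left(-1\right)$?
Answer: $-162$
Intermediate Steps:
$D{\left(K \right)} = - K$
$- 30 D{\left(-6 \right)} + 18 = - 30 \left(\left(-1\right) \left(-6\right)\right) + 18 = \left(-30\right) 6 + 18 = -180 + 18 = -162$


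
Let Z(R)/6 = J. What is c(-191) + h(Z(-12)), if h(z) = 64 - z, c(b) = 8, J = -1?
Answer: 78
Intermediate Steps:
Z(R) = -6 (Z(R) = 6*(-1) = -6)
c(-191) + h(Z(-12)) = 8 + (64 - 1*(-6)) = 8 + (64 + 6) = 8 + 70 = 78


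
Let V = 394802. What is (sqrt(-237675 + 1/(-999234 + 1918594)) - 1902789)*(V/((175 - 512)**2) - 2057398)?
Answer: 444598520703622740/113569 - 898677841*I*sqrt(18573255479915)/3861346 ≈ 3.9148e+12 - 1.003e+9*I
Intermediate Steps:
(sqrt(-237675 + 1/(-999234 + 1918594)) - 1902789)*(V/((175 - 512)**2) - 2057398) = (sqrt(-237675 + 1/(-999234 + 1918594)) - 1902789)*(394802/((175 - 512)**2) - 2057398) = (sqrt(-237675 + 1/919360) - 1902789)*(394802/((-337)**2) - 2057398) = (sqrt(-237675 + 1/919360) - 1902789)*(394802/113569 - 2057398) = (sqrt(-218508887999/919360) - 1902789)*(394802*(1/113569) - 2057398) = (I*sqrt(18573255479915)/8840 - 1902789)*(394802/113569 - 2057398) = (-1902789 + I*sqrt(18573255479915)/8840)*(-233656238660/113569) = 444598520703622740/113569 - 898677841*I*sqrt(18573255479915)/3861346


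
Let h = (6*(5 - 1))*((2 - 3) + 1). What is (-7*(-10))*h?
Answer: 0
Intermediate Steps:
h = 0 (h = (6*4)*(-1 + 1) = 24*0 = 0)
(-7*(-10))*h = -7*(-10)*0 = 70*0 = 0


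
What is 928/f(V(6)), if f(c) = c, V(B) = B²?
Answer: 232/9 ≈ 25.778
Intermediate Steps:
928/f(V(6)) = 928/(6²) = 928/36 = 928*(1/36) = 232/9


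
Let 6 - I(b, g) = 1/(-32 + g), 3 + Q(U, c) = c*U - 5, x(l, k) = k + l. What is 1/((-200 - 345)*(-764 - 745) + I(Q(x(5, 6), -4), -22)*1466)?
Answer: 27/22443160 ≈ 1.2030e-6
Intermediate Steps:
Q(U, c) = -8 + U*c (Q(U, c) = -3 + (c*U - 5) = -3 + (U*c - 5) = -3 + (-5 + U*c) = -8 + U*c)
I(b, g) = 6 - 1/(-32 + g)
1/((-200 - 345)*(-764 - 745) + I(Q(x(5, 6), -4), -22)*1466) = 1/((-200 - 345)*(-764 - 745) + ((-193 + 6*(-22))/(-32 - 22))*1466) = 1/(-545*(-1509) + ((-193 - 132)/(-54))*1466) = 1/(822405 - 1/54*(-325)*1466) = 1/(822405 + (325/54)*1466) = 1/(822405 + 238225/27) = 1/(22443160/27) = 27/22443160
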